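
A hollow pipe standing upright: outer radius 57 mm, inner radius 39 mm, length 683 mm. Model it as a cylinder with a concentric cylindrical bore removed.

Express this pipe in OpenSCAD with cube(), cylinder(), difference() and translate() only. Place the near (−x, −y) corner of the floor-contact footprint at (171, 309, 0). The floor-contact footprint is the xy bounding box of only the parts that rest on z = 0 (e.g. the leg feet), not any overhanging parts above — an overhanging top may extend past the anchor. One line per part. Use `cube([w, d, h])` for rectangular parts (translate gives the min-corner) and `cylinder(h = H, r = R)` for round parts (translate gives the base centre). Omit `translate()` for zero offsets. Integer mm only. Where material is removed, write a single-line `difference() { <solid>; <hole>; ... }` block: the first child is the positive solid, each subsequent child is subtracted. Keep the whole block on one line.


difference() { translate([228, 366, 0]) cylinder(h = 683, r = 57); translate([228, 366, 0]) cylinder(h = 683, r = 39); }


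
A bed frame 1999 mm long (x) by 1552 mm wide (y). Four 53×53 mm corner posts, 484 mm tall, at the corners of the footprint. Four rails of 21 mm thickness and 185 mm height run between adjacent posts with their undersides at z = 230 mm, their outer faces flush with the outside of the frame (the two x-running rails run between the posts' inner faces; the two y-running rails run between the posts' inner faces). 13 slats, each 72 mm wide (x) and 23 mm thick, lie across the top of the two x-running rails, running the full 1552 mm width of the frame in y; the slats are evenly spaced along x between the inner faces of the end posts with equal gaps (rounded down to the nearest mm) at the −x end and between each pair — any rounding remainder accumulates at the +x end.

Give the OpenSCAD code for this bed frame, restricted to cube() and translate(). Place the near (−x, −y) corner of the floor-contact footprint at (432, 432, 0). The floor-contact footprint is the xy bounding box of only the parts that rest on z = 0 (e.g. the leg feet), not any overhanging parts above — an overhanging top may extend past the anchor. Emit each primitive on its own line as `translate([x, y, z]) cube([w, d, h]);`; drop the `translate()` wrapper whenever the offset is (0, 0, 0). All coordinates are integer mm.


translate([432, 432, 0]) cube([53, 53, 484]);
translate([432, 1931, 0]) cube([53, 53, 484]);
translate([2378, 432, 0]) cube([53, 53, 484]);
translate([2378, 1931, 0]) cube([53, 53, 484]);
translate([485, 432, 230]) cube([1893, 21, 185]);
translate([485, 1963, 230]) cube([1893, 21, 185]);
translate([432, 485, 230]) cube([21, 1446, 185]);
translate([2410, 485, 230]) cube([21, 1446, 185]);
translate([553, 432, 415]) cube([72, 1552, 23]);
translate([693, 432, 415]) cube([72, 1552, 23]);
translate([833, 432, 415]) cube([72, 1552, 23]);
translate([973, 432, 415]) cube([72, 1552, 23]);
translate([1113, 432, 415]) cube([72, 1552, 23]);
translate([1253, 432, 415]) cube([72, 1552, 23]);
translate([1393, 432, 415]) cube([72, 1552, 23]);
translate([1533, 432, 415]) cube([72, 1552, 23]);
translate([1673, 432, 415]) cube([72, 1552, 23]);
translate([1813, 432, 415]) cube([72, 1552, 23]);
translate([1953, 432, 415]) cube([72, 1552, 23]);
translate([2093, 432, 415]) cube([72, 1552, 23]);
translate([2233, 432, 415]) cube([72, 1552, 23]);


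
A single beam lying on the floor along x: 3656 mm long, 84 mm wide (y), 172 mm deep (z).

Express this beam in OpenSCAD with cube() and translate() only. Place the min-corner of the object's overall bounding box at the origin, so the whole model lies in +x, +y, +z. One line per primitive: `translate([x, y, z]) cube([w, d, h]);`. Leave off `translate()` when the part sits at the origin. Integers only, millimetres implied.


cube([3656, 84, 172]);


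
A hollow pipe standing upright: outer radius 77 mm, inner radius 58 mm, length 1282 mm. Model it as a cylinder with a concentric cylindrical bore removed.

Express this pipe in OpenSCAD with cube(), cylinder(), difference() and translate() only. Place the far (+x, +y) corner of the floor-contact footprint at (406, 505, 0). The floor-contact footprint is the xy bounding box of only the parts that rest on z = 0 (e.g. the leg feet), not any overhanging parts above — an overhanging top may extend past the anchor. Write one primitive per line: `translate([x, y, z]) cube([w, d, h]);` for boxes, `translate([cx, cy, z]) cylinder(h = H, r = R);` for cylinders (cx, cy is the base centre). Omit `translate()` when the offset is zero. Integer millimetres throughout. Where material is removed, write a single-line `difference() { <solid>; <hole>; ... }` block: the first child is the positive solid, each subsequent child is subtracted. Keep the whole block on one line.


difference() { translate([329, 428, 0]) cylinder(h = 1282, r = 77); translate([329, 428, 0]) cylinder(h = 1282, r = 58); }


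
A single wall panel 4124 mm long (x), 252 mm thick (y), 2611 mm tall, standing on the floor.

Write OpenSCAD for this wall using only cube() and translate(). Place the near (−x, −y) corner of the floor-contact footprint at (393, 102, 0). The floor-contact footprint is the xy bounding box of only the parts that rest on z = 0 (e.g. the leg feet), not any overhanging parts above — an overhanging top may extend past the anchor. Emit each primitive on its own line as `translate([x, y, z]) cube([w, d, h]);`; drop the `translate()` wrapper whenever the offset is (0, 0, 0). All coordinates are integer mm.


translate([393, 102, 0]) cube([4124, 252, 2611]);


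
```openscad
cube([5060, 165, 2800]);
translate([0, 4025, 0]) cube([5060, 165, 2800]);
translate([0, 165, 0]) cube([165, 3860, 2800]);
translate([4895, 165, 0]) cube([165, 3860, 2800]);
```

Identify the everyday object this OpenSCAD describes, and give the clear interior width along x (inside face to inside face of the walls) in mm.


A house (or room) frame. The interior width is 4730 mm.

Four 2800 mm walls enclosing a rectangle with no floor or roof — a room or house frame. Outside width is 5060 mm and wall thickness is 165 mm, so the interior width is 5060 − 2 × 165 = 4730 mm.


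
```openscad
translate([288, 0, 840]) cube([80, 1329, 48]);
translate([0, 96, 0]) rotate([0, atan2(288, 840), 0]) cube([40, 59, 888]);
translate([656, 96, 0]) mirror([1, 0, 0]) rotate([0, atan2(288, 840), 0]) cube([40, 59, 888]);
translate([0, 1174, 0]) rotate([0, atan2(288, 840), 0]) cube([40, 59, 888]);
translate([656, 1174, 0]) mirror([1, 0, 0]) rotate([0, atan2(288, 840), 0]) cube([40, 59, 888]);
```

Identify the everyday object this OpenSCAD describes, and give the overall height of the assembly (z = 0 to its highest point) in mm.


A sawhorse. The overall height is 888 mm.

A beam across two mirrored pairs of raked legs — a sawhorse. The beam's underside is at z = 840 (matching the legs' vertical rise in atan2(288, 840)) and the beam is 48 mm tall, so its top is at 840 + 48 = 888 mm. The raked legs top out at the beam's underside, so that is the highest point.


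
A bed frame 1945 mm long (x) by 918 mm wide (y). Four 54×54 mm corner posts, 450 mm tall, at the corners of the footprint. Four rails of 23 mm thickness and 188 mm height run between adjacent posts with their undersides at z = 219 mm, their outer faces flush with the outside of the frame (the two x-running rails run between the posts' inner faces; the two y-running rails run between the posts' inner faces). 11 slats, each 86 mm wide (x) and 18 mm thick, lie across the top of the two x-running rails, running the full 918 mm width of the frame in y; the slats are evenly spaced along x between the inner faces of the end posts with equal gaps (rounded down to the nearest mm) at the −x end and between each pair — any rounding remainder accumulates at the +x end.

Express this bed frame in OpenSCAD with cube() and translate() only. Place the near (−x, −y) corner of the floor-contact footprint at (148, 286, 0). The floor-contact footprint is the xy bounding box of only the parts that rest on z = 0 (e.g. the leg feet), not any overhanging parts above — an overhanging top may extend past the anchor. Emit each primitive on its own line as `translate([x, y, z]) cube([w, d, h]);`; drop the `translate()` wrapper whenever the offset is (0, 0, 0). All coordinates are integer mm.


translate([148, 286, 0]) cube([54, 54, 450]);
translate([148, 1150, 0]) cube([54, 54, 450]);
translate([2039, 286, 0]) cube([54, 54, 450]);
translate([2039, 1150, 0]) cube([54, 54, 450]);
translate([202, 286, 219]) cube([1837, 23, 188]);
translate([202, 1181, 219]) cube([1837, 23, 188]);
translate([148, 340, 219]) cube([23, 810, 188]);
translate([2070, 340, 219]) cube([23, 810, 188]);
translate([276, 286, 407]) cube([86, 918, 18]);
translate([436, 286, 407]) cube([86, 918, 18]);
translate([596, 286, 407]) cube([86, 918, 18]);
translate([756, 286, 407]) cube([86, 918, 18]);
translate([916, 286, 407]) cube([86, 918, 18]);
translate([1076, 286, 407]) cube([86, 918, 18]);
translate([1236, 286, 407]) cube([86, 918, 18]);
translate([1396, 286, 407]) cube([86, 918, 18]);
translate([1556, 286, 407]) cube([86, 918, 18]);
translate([1716, 286, 407]) cube([86, 918, 18]);
translate([1876, 286, 407]) cube([86, 918, 18]);


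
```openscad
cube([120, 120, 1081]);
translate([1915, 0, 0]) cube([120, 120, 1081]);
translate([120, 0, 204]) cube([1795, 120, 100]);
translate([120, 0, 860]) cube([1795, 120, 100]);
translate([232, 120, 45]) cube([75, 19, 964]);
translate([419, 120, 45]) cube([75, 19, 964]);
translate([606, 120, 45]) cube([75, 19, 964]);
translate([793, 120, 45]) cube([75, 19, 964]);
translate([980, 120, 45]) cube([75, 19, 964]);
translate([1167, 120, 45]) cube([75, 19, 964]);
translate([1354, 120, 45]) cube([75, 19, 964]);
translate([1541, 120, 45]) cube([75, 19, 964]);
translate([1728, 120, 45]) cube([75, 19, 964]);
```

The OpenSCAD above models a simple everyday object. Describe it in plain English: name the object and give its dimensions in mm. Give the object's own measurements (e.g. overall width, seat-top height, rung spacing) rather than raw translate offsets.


A fence section. Two 120×120 mm posts, 1081 mm tall, stand on the floor with a clear span of 1795 mm between their inner faces. Two horizontal rails of 120×100 mm section span the gap between the posts with their undersides at z = 204 mm and z = 860 mm, flush with the posts' −y face. 9 pickets, each 75 mm wide, 19 mm thick and 964 mm tall, are fixed to the +y face of the rails with their bottoms at z = 45 mm, spaced across the span with a 112 mm gap after the −x post and between neighbouring pickets and before the +x post.


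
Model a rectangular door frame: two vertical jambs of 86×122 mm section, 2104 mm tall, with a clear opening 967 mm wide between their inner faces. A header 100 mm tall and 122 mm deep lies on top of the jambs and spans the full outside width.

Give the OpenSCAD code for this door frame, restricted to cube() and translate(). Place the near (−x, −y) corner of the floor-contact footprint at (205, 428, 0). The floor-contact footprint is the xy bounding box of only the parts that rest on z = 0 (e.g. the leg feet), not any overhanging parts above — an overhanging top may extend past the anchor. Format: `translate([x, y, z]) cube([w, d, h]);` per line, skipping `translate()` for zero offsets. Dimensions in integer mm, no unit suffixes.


translate([205, 428, 0]) cube([86, 122, 2104]);
translate([1258, 428, 0]) cube([86, 122, 2104]);
translate([205, 428, 2104]) cube([1139, 122, 100]);


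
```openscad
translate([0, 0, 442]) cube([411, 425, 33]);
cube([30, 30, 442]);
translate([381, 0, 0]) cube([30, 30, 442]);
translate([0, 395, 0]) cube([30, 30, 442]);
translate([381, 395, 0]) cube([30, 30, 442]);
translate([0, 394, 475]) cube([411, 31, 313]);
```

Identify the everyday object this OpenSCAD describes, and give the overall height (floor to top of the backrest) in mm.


A chair. The overall height is 788 mm.

A slab on four corner posts with a tall panel at the back — a chair. The seat slab sits at z = 442 with thickness 33, and the 313 mm backrest starts at the seat top, so the overall height is 442 + 33 + 313 = 788 mm.


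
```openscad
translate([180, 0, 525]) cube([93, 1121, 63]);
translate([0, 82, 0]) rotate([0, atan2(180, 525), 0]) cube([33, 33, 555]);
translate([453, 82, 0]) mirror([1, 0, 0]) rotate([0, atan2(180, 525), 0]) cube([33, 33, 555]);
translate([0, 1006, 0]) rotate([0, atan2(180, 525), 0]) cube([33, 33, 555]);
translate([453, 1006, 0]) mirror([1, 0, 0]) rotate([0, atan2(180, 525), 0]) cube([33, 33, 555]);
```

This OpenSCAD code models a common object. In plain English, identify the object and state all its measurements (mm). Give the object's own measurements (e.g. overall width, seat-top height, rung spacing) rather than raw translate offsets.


A sawhorse. A 93×1121×63 mm beam (x, y, z) sits on two A-frame leg pairs. Each pair is two raked legs of 33×33 mm section (33 mm along y) splaying symmetrically in x. Each leg rises 525 mm vertically over 180 mm of horizontal reach and is 555 mm long along its own axis. Every leg's outer bottom edge rests on the floor and its outer top edge meets a bottom edge of the beam — the left legs (tilting toward +x) meet the beam's −x bottom edge, the right legs (their mirror images, tilting toward −x) meet its +x bottom edge — so the leg tops tuck under the beam, the beam's underside is 525 mm above the floor, and the feet are 453 mm apart outside-to-outside with the beam centred between them. The two leg pairs are set in 82 mm from either end of the beam.


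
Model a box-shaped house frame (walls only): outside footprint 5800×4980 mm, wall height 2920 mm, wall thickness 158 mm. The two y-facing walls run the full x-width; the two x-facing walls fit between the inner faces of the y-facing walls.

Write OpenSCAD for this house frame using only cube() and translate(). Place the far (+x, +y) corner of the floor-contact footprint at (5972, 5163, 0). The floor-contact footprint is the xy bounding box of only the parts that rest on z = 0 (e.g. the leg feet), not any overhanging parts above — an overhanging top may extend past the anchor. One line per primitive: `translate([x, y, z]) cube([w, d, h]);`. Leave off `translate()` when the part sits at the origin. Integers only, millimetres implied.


translate([172, 183, 0]) cube([5800, 158, 2920]);
translate([172, 5005, 0]) cube([5800, 158, 2920]);
translate([172, 341, 0]) cube([158, 4664, 2920]);
translate([5814, 341, 0]) cube([158, 4664, 2920]);


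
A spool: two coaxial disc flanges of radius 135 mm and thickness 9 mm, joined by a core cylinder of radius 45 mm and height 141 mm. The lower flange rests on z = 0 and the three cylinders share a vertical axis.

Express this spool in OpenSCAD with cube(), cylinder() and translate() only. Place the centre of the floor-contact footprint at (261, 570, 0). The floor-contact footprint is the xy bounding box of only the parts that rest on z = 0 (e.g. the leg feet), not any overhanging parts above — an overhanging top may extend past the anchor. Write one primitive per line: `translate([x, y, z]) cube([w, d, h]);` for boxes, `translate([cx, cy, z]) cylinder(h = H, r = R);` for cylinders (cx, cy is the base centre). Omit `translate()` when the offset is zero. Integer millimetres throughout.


translate([261, 570, 0]) cylinder(h = 9, r = 135);
translate([261, 570, 9]) cylinder(h = 141, r = 45);
translate([261, 570, 150]) cylinder(h = 9, r = 135);


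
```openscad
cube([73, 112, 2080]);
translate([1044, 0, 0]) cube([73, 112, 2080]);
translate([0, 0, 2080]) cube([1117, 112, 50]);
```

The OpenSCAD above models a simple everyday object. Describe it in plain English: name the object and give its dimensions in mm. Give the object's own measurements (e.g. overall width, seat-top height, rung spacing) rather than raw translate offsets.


A door frame. The clear opening is 971 mm wide and 2080 mm high. Two 73 mm wide jambs, 112 mm deep, stand either side of the opening from the floor to the top of the opening. A 50 mm thick head sits across the top of both jambs, spanning the full outside width of the frame.


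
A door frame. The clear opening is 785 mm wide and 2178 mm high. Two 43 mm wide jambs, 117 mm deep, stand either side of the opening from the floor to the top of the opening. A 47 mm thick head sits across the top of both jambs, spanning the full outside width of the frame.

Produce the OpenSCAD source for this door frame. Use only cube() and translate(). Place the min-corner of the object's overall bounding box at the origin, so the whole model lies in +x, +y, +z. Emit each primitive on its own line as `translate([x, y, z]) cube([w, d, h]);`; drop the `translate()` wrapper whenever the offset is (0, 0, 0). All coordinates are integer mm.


cube([43, 117, 2178]);
translate([828, 0, 0]) cube([43, 117, 2178]);
translate([0, 0, 2178]) cube([871, 117, 47]);


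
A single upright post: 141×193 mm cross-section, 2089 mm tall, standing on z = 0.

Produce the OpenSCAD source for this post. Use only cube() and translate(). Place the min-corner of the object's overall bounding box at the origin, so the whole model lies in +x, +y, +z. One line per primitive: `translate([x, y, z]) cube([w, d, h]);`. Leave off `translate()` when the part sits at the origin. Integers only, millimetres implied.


cube([141, 193, 2089]);


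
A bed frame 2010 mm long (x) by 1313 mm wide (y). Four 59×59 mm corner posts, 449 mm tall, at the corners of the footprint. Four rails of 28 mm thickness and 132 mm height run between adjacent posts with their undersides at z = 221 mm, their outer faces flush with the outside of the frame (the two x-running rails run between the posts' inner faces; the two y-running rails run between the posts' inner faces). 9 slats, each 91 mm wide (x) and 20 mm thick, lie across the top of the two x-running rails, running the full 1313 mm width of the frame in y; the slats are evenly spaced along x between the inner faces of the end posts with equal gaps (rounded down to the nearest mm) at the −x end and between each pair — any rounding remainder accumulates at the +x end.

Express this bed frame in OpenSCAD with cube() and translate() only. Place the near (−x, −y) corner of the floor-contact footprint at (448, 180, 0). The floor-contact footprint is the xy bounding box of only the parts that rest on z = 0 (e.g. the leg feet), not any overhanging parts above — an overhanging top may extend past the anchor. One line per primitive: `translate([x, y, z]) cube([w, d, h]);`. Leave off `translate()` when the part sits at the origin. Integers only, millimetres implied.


translate([448, 180, 0]) cube([59, 59, 449]);
translate([448, 1434, 0]) cube([59, 59, 449]);
translate([2399, 180, 0]) cube([59, 59, 449]);
translate([2399, 1434, 0]) cube([59, 59, 449]);
translate([507, 180, 221]) cube([1892, 28, 132]);
translate([507, 1465, 221]) cube([1892, 28, 132]);
translate([448, 239, 221]) cube([28, 1195, 132]);
translate([2430, 239, 221]) cube([28, 1195, 132]);
translate([614, 180, 353]) cube([91, 1313, 20]);
translate([812, 180, 353]) cube([91, 1313, 20]);
translate([1010, 180, 353]) cube([91, 1313, 20]);
translate([1208, 180, 353]) cube([91, 1313, 20]);
translate([1406, 180, 353]) cube([91, 1313, 20]);
translate([1604, 180, 353]) cube([91, 1313, 20]);
translate([1802, 180, 353]) cube([91, 1313, 20]);
translate([2000, 180, 353]) cube([91, 1313, 20]);
translate([2198, 180, 353]) cube([91, 1313, 20]);


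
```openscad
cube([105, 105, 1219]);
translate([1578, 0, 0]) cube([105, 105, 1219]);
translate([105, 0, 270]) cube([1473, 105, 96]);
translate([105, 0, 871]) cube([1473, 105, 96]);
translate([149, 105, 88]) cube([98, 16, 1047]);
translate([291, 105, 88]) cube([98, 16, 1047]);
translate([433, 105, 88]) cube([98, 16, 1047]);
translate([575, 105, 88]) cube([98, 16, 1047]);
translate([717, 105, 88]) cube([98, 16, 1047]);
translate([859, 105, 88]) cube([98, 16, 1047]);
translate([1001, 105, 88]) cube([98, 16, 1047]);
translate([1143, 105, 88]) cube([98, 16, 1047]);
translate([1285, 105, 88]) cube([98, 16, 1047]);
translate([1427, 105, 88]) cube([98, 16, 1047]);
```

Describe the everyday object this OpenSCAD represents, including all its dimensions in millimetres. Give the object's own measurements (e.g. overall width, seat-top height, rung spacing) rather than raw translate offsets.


A fence section. Two 105×105 mm posts, 1219 mm tall, stand on the floor with a clear span of 1473 mm between their inner faces. Two horizontal rails of 105×96 mm section span the gap between the posts with their undersides at z = 270 mm and z = 871 mm, flush with the posts' −y face. 10 pickets, each 98 mm wide, 16 mm thick and 1047 mm tall, are fixed to the +y face of the rails with their bottoms at z = 88 mm, spaced across the span with a 44 mm gap after the −x post and between neighbouring pickets, with 53 mm left before the +x post.


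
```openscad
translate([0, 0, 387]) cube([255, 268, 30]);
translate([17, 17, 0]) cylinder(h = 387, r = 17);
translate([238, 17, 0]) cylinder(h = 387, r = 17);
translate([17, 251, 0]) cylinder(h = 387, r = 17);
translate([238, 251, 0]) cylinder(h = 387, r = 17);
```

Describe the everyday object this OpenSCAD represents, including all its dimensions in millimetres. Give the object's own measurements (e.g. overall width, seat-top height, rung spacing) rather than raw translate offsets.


A four-legged stool. The seat is a 255×268×30 mm slab whose top surface is at z = 417 mm; four round legs, each 34 mm in diameter, run from the floor (z = 0) to the underside of the seat, each leg's axis is inset half a diameter from the nearest pair of seat edges (so the leg's bounding box is flush with the corner).


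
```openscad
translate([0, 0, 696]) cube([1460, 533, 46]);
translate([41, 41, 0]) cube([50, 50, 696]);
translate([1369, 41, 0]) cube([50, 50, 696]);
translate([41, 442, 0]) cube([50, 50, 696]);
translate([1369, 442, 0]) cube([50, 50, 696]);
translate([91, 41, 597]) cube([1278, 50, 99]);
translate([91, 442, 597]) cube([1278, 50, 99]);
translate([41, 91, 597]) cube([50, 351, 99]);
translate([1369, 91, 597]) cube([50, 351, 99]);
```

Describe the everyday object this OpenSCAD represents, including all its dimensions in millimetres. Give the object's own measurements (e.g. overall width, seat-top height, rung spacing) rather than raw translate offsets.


A rectangular dining table. The top is 1460×533×46 mm with its upper surface at z = 742 mm. It stands on four 50×50 mm square legs, each inset 41 mm from the nearest pair of top edges, running from the floor to the underside of the top. Four apron rails, 50 mm thick and 99 mm tall, run between adjacent legs with their top edges flush with the underside of the top and their outer faces flush with the legs' outer faces.


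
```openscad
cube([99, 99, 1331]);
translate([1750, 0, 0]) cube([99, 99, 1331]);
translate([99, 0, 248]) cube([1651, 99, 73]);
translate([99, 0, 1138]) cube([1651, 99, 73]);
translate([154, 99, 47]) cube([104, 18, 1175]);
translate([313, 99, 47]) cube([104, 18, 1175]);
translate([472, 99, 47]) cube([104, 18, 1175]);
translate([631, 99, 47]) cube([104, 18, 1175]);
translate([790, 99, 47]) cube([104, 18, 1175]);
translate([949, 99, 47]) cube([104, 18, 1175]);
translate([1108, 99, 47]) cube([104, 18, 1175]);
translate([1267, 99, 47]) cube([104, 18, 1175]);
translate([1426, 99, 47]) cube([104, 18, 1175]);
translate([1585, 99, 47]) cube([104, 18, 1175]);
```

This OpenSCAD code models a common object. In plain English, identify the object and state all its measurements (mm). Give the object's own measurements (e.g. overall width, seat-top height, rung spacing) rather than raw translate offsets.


A fence section. Two 99×99 mm posts, 1331 mm tall, stand on the floor with a clear span of 1651 mm between their inner faces. Two horizontal rails of 99×73 mm section span the gap between the posts with their undersides at z = 248 mm and z = 1138 mm, flush with the posts' −y face. 10 pickets, each 104 mm wide, 18 mm thick and 1175 mm tall, are fixed to the +y face of the rails with their bottoms at z = 47 mm, spaced across the span with a 55 mm gap after the −x post and between neighbouring pickets, with 61 mm left before the +x post.


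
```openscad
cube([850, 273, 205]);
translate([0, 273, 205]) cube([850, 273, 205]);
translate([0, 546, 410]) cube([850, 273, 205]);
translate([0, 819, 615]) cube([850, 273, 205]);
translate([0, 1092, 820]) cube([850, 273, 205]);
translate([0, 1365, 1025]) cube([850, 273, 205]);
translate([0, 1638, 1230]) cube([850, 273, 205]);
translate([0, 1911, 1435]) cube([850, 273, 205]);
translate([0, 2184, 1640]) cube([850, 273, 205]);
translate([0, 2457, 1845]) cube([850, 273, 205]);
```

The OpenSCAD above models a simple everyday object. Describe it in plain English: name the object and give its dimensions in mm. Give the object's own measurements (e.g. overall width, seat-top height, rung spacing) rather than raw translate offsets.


A straight staircase of 10 solid steps. Each step is 850 mm wide (x), 273 mm deep (y, the going) and 205 mm tall (the rise). The first step rests on the floor; each subsequent step sits one going further in +y and one rise higher in +z, directly behind and above the previous step with no overlap.


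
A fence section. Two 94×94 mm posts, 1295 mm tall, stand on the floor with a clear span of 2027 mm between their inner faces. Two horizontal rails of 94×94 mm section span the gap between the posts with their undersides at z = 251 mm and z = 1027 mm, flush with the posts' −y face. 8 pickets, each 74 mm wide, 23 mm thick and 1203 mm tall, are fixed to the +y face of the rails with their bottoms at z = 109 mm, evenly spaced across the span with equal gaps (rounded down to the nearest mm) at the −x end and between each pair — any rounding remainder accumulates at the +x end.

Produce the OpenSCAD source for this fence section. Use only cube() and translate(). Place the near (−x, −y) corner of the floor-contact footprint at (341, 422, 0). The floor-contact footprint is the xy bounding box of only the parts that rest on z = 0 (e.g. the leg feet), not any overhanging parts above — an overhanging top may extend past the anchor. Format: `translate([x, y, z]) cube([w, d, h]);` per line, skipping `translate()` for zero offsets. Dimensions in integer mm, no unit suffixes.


translate([341, 422, 0]) cube([94, 94, 1295]);
translate([2462, 422, 0]) cube([94, 94, 1295]);
translate([435, 422, 251]) cube([2027, 94, 94]);
translate([435, 422, 1027]) cube([2027, 94, 94]);
translate([594, 516, 109]) cube([74, 23, 1203]);
translate([827, 516, 109]) cube([74, 23, 1203]);
translate([1060, 516, 109]) cube([74, 23, 1203]);
translate([1293, 516, 109]) cube([74, 23, 1203]);
translate([1526, 516, 109]) cube([74, 23, 1203]);
translate([1759, 516, 109]) cube([74, 23, 1203]);
translate([1992, 516, 109]) cube([74, 23, 1203]);
translate([2225, 516, 109]) cube([74, 23, 1203]);


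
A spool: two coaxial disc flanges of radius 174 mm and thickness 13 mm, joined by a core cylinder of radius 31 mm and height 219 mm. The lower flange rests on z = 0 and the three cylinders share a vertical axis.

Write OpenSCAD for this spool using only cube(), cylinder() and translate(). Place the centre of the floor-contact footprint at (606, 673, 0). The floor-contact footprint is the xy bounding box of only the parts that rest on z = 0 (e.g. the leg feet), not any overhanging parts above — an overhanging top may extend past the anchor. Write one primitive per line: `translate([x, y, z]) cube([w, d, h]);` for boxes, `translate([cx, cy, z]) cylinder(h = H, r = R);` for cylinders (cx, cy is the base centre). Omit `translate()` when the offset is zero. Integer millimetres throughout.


translate([606, 673, 0]) cylinder(h = 13, r = 174);
translate([606, 673, 13]) cylinder(h = 219, r = 31);
translate([606, 673, 232]) cylinder(h = 13, r = 174);


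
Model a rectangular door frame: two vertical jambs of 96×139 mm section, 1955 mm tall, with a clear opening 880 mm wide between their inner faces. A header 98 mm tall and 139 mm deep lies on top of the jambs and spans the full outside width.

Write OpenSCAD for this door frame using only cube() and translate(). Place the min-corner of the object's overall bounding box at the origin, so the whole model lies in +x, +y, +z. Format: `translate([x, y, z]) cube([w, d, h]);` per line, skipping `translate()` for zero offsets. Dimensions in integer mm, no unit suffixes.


cube([96, 139, 1955]);
translate([976, 0, 0]) cube([96, 139, 1955]);
translate([0, 0, 1955]) cube([1072, 139, 98]);


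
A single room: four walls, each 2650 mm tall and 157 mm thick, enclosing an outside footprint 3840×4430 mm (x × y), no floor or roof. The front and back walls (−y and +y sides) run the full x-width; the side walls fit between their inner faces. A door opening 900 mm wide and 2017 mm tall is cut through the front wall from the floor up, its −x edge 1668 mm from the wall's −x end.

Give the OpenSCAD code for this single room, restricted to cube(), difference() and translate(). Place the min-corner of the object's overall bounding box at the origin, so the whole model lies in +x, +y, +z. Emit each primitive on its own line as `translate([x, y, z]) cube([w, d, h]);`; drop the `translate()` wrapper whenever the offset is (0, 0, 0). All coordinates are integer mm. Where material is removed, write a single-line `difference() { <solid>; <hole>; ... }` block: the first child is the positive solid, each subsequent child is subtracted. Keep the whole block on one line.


difference() { cube([3840, 157, 2650]); translate([1668, 0, 0]) cube([900, 157, 2017]); }
translate([0, 4273, 0]) cube([3840, 157, 2650]);
translate([0, 157, 0]) cube([157, 4116, 2650]);
translate([3683, 157, 0]) cube([157, 4116, 2650]);


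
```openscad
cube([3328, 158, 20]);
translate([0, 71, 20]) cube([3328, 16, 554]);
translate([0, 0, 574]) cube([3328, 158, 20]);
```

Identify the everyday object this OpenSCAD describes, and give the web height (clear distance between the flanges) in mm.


An I-beam. The web height is 554 mm.

Two wide flanges with a thin centred web — an I-beam. Overall 594 mm minus two 20 mm flanges gives a web of 594 − 2·20 = 554 mm.


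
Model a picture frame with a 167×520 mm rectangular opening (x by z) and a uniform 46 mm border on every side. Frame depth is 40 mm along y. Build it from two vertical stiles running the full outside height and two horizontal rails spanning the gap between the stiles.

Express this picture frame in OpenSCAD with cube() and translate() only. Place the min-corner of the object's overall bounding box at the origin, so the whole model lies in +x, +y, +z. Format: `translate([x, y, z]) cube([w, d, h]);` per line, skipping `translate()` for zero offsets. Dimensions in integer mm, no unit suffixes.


cube([46, 40, 612]);
translate([213, 0, 0]) cube([46, 40, 612]);
translate([46, 0, 0]) cube([167, 40, 46]);
translate([46, 0, 566]) cube([167, 40, 46]);


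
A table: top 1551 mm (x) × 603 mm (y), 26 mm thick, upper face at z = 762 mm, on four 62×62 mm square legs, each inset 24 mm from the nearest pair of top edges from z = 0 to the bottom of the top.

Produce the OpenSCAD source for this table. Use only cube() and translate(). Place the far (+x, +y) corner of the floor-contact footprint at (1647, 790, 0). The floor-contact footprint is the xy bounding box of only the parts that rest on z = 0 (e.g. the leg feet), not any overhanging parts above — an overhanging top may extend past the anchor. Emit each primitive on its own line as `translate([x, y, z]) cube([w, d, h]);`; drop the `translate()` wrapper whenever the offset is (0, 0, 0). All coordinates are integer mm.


translate([120, 211, 736]) cube([1551, 603, 26]);
translate([144, 235, 0]) cube([62, 62, 736]);
translate([1585, 235, 0]) cube([62, 62, 736]);
translate([144, 728, 0]) cube([62, 62, 736]);
translate([1585, 728, 0]) cube([62, 62, 736]);


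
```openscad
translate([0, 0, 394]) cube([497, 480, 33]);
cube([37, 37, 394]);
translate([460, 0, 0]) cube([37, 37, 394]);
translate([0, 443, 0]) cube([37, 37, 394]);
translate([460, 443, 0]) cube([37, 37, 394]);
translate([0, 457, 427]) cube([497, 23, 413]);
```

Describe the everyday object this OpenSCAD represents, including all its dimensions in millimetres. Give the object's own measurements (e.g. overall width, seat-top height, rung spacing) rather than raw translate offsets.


A chair. The seat is a 497×480×33 mm slab with its top at z = 427 mm, on four 37×37 mm corner legs (flush with the seat edges, standing on z = 0). A flat backrest 23 mm thick, 413 mm tall, spans the full seat width and rises from the seat top along its +y edge, rear face flush with the rear of the seat.


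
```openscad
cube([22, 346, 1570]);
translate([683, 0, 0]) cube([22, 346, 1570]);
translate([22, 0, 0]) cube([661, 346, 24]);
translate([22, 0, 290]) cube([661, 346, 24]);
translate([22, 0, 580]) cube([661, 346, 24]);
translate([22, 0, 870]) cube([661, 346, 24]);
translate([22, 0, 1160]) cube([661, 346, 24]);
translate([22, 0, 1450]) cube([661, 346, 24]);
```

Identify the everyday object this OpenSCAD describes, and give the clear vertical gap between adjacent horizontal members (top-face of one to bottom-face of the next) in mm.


A bookshelf. The clear shelf gap is 266 mm.

Two tall side panels with 6 horizontal boards between them — a bookshelf. The first two shelf undersides are at z = 0 and z = 290; with shelf thickness 24, the clear gap is 290 − 0 − 24 = 266 mm.


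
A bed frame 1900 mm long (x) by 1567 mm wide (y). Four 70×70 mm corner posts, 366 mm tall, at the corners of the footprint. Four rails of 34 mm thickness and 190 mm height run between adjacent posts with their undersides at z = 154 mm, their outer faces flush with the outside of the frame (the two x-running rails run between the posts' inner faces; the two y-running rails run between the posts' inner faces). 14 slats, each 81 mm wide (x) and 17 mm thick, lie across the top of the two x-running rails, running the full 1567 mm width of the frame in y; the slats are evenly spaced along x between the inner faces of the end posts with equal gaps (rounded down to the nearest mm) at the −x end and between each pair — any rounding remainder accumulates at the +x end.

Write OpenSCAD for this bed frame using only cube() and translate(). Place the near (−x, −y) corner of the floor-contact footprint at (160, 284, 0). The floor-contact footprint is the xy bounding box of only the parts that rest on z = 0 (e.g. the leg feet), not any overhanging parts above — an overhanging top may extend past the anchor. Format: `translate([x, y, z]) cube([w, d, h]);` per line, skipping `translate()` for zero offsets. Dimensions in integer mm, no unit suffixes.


translate([160, 284, 0]) cube([70, 70, 366]);
translate([160, 1781, 0]) cube([70, 70, 366]);
translate([1990, 284, 0]) cube([70, 70, 366]);
translate([1990, 1781, 0]) cube([70, 70, 366]);
translate([230, 284, 154]) cube([1760, 34, 190]);
translate([230, 1817, 154]) cube([1760, 34, 190]);
translate([160, 354, 154]) cube([34, 1427, 190]);
translate([2026, 354, 154]) cube([34, 1427, 190]);
translate([271, 284, 344]) cube([81, 1567, 17]);
translate([393, 284, 344]) cube([81, 1567, 17]);
translate([515, 284, 344]) cube([81, 1567, 17]);
translate([637, 284, 344]) cube([81, 1567, 17]);
translate([759, 284, 344]) cube([81, 1567, 17]);
translate([881, 284, 344]) cube([81, 1567, 17]);
translate([1003, 284, 344]) cube([81, 1567, 17]);
translate([1125, 284, 344]) cube([81, 1567, 17]);
translate([1247, 284, 344]) cube([81, 1567, 17]);
translate([1369, 284, 344]) cube([81, 1567, 17]);
translate([1491, 284, 344]) cube([81, 1567, 17]);
translate([1613, 284, 344]) cube([81, 1567, 17]);
translate([1735, 284, 344]) cube([81, 1567, 17]);
translate([1857, 284, 344]) cube([81, 1567, 17]);


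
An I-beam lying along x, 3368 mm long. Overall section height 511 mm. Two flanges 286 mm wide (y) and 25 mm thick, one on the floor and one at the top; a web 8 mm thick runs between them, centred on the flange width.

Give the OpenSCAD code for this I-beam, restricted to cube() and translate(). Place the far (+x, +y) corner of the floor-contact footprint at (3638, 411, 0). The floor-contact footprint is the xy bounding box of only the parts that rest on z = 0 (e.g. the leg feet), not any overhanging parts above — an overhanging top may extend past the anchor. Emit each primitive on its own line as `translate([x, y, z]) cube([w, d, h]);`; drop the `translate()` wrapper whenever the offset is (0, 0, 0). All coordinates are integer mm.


translate([270, 125, 0]) cube([3368, 286, 25]);
translate([270, 264, 25]) cube([3368, 8, 461]);
translate([270, 125, 486]) cube([3368, 286, 25]);


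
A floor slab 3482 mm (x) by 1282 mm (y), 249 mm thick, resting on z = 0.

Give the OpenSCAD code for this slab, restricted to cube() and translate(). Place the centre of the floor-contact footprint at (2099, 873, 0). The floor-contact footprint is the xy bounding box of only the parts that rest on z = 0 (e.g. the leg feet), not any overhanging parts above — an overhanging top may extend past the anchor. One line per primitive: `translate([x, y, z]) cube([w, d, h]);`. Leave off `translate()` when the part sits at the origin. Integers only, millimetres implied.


translate([358, 232, 0]) cube([3482, 1282, 249]);


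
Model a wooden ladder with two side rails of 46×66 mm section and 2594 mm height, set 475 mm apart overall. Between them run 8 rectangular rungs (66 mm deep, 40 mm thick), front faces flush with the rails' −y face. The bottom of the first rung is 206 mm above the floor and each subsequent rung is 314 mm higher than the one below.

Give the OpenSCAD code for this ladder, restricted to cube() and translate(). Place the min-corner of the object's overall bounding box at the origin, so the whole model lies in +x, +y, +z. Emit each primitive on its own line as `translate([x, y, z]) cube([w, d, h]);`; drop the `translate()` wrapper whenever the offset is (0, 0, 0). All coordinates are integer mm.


cube([46, 66, 2594]);
translate([429, 0, 0]) cube([46, 66, 2594]);
translate([46, 0, 206]) cube([383, 66, 40]);
translate([46, 0, 520]) cube([383, 66, 40]);
translate([46, 0, 834]) cube([383, 66, 40]);
translate([46, 0, 1148]) cube([383, 66, 40]);
translate([46, 0, 1462]) cube([383, 66, 40]);
translate([46, 0, 1776]) cube([383, 66, 40]);
translate([46, 0, 2090]) cube([383, 66, 40]);
translate([46, 0, 2404]) cube([383, 66, 40]);


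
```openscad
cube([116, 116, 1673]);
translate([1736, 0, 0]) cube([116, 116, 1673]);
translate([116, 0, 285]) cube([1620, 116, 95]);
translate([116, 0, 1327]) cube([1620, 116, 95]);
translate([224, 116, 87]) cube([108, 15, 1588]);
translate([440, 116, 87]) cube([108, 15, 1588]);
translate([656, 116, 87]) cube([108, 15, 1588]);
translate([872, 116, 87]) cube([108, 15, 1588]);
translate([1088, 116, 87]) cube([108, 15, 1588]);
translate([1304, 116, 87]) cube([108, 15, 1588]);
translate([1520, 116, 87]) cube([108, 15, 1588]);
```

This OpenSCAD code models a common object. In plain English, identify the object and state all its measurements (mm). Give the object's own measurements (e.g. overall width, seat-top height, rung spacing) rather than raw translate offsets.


A fence section. Two 116×116 mm posts, 1673 mm tall, stand on the floor with a clear span of 1620 mm between their inner faces. Two horizontal rails of 116×95 mm section span the gap between the posts with their undersides at z = 285 mm and z = 1327 mm, flush with the posts' −y face. 7 pickets, each 108 mm wide, 15 mm thick and 1588 mm tall, are fixed to the +y face of the rails with their bottoms at z = 87 mm, spaced across the span with a 108 mm gap after the −x post and between neighbouring pickets and before the +x post.


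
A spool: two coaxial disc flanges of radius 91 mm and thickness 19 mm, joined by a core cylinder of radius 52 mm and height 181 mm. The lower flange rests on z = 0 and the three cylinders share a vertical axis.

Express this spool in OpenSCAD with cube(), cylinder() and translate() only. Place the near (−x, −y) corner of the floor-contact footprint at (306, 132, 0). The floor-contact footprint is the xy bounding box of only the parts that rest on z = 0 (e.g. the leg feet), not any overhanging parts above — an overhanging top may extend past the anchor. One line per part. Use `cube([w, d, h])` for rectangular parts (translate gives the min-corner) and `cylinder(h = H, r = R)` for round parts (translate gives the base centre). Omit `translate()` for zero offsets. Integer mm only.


translate([397, 223, 0]) cylinder(h = 19, r = 91);
translate([397, 223, 19]) cylinder(h = 181, r = 52);
translate([397, 223, 200]) cylinder(h = 19, r = 91);
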